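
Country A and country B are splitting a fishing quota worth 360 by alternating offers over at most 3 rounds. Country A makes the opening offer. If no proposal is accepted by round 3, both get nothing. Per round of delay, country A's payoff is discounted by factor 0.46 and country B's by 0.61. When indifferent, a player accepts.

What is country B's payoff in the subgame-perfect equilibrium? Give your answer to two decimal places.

Work backward from the last round.
Round 3 (country A proposes): rejection yields 0 for country B; country A offers 0 and keeps 360.
Round 2 (country B proposes): country A can get 360 next round, worth 0.46 × 360 = 165.6 now, so country B offers 165.6, keeping 194.4.
Round 1 (country A proposes): country B can get 194.4 next round, worth 0.61 × 194.4 = 118.584 now; country A offers that and keeps 241.416.

118.58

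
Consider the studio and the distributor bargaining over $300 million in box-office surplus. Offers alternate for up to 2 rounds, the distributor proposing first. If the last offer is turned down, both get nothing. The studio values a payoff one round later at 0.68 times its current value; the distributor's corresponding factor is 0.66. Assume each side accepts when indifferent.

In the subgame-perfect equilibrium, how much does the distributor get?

96

Round 2 (the studio proposes): the distributor will accept anything ≥ 0, so the studio offers 0 and keeps 300.
Round 1 (the distributor proposes): the studio can get 300 next round, worth 0.68 × 300 = 204 now, so the distributor offers 204, keeping 96.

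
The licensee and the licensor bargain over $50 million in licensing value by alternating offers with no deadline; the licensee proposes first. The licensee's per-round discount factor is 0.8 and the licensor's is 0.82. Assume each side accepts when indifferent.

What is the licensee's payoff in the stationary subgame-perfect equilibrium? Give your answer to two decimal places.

When the licensee proposes, the licensor accepts any offer worth at least 0.82 times what the licensor would get by proposing next round; and vice versa.
This gives x = 50 − 0.82y and y = 50 − 0.8x, where x and y are each side's share when it proposes.
Hence (1 − 0.82·0.8)x = 50(1 − 0.82), i.e. 0.344·x = 9.
x ≈ 26.1628; the licensor's share is 50 − x ≈ 23.8372.

26.16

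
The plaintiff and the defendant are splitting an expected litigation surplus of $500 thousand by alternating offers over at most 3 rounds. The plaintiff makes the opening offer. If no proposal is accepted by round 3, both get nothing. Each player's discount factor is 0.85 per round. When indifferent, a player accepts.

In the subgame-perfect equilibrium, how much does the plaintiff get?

Round 3 (the plaintiff proposes): the defendant will accept anything ≥ 0, so the plaintiff offers 0 and keeps 500.
Round 2 (the defendant proposes): the plaintiff can get 500 next round, worth 0.85 × 500 = 425 now, so the defendant offers 425, keeping 75.
Round 1 (the plaintiff proposes): the defendant can get 75 next round, worth 0.85 × 75 = 63.75 now, so the plaintiff offers 63.75, keeping 436.25.

436.25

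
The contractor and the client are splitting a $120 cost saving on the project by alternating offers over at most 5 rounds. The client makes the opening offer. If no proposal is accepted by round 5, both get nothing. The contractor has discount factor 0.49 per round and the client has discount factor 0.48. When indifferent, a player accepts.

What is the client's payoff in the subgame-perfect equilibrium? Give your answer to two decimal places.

Round 5 (the client proposes): rejection yields 0 for the contractor; the client offers 0 and keeps 120.
Round 4 (the contractor proposes): the client can get 120 next round, worth 0.48 × 120 = 57.6 now; the contractor offers that and keeps 62.4.
Round 3 (the client proposes): the contractor can get 62.4 next round, worth 0.49 × 62.4 = 30.576 now, so the client offers 30.576, keeping 89.424.
Round 2 (the contractor proposes): the client can get 89.424 next round, worth 0.48 × 89.424 = 42.92352 now, so the contractor offers 42.92352, keeping 77.07648.
Round 1 (the client proposes): the contractor can get 77.07648 next round, worth 0.49 × 77.07648 = 37.7674752 now, so the client offers 37.7674752, keeping 82.2325248.

82.23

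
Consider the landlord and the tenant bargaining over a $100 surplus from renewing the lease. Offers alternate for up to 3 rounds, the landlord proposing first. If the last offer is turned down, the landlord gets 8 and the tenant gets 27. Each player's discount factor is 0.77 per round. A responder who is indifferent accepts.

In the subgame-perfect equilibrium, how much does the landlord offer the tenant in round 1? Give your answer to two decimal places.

33.72

Round 3 (the landlord proposes): the tenant gets 27 if talks fail, so the landlord offers 27 and keeps 73.
Round 2 (the tenant proposes): the landlord can get 73 next round, worth 0.77 × 73 = 56.21 now, so the tenant offers 56.21, keeping 43.79.
Round 1 (the landlord proposes): the tenant can get 43.79 next round, worth 0.77 × 43.79 = 33.7183 now; the landlord offers that and keeps 66.2817.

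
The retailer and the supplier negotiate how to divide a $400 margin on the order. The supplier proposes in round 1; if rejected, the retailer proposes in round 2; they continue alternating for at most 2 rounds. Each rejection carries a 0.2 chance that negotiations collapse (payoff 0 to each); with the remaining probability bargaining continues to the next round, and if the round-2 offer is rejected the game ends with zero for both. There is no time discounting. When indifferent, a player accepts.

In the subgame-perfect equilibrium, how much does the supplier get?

By backward induction:
Round 2 (the retailer proposes): rejection yields 0 for the supplier; the retailer offers 0 and keeps 400.
Round 1 (the supplier proposes): rejecting gives the retailer an expected 0.8 × 400 = 320, so the supplier offers 320, keeping 80.

80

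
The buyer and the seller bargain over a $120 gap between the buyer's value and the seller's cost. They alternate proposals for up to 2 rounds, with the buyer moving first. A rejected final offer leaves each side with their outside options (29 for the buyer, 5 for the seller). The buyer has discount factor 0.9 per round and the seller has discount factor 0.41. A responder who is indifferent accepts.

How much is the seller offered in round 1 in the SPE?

Solve by backward induction from round 2.
Round 2 (the seller proposes): the buyer gets 29 if talks fail, so the seller offers 29 and keeps 91.
Round 1 (the buyer proposes): the seller can get 91 next round, worth 0.41 × 91 = 37.31 now; the buyer offers that and keeps 82.69.

37.31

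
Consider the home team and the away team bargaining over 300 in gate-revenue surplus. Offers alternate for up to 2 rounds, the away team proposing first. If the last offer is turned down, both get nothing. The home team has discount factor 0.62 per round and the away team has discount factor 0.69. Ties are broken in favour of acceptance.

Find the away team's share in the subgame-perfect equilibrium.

By backward induction:
Round 2 (the home team proposes): the away team will accept anything ≥ 0, so the home team offers 0 and keeps 300.
Round 1 (the away team proposes): the home team can get 300 next round, worth 0.62 × 300 = 186 now. The away team offers 186 and keeps 300 − 186 = 114.

114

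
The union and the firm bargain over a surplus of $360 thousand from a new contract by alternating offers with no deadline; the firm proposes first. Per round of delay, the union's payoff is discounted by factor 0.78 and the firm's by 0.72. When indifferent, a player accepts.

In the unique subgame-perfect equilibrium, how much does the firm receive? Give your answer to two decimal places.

180.66

In a stationary SPE each proposer offers the other exactly their discounted continuation value.
If the firm keeps x when proposing and the union keeps y when proposing, then x = 360 − 0.78y and y = 360 − 0.72x.
Solving: x = 360(1 − 0.78) / (1 − 0.72·0.78) = 79.2 / 0.4384 ≈ 180.6569.
The union gets 360 − 180.6569 ≈ 179.3431.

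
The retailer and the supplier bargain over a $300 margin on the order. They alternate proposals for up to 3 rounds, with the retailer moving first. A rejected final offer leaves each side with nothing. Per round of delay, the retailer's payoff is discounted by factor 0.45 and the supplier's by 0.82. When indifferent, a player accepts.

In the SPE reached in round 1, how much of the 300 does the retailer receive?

164.7

Round 3 (the retailer proposes): the supplier will accept anything ≥ 0, so the retailer offers 0 and keeps 300.
Round 2 (the supplier proposes): the retailer can get 300 next round, worth 0.45 × 300 = 135 now. The supplier offers 135 and keeps 300 − 135 = 165.
Round 1 (the retailer proposes): the supplier can get 165 next round, worth 0.82 × 165 = 135.3 now, so the retailer offers 135.3, keeping 164.7.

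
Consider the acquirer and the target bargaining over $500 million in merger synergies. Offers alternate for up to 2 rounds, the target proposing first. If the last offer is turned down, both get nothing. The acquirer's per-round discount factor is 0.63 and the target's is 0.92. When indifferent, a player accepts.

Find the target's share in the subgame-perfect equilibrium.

185

Solve by backward induction from round 2.
Round 2 (the acquirer proposes): rejection yields 0 for the target; the acquirer offers 0 and keeps 500.
Round 1 (the target proposes): the acquirer can get 500 next round, worth 0.63 × 500 = 315 now. The target offers 315 and keeps 500 − 315 = 185.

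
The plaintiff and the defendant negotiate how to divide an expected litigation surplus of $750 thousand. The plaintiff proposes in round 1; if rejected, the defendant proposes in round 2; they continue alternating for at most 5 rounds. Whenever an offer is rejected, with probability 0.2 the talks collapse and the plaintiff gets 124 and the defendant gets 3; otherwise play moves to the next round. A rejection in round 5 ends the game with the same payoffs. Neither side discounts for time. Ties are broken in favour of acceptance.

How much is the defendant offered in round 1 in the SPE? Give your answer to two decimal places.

By backward induction:
Round 5 (the plaintiff proposes): the defendant gets 3 if talks fail, so the plaintiff offers 3 and keeps 747.
Round 4 (the defendant proposes): rejecting gives the plaintiff an expected 0.8 × 747 + 0.2 × 124 = 622.4; the defendant offers that and keeps 127.6.
Round 3 (the plaintiff proposes): rejecting gives the defendant an expected 0.8 × 127.6 + 0.2 × 3 = 102.68, so the plaintiff offers 102.68, keeping 647.32.
Round 2 (the defendant proposes): rejecting gives the plaintiff an expected 0.8 × 647.32 + 0.2 × 124 = 542.656. The defendant offers 542.656 and keeps 750 − 542.656 = 207.344.
Round 1 (the plaintiff proposes): rejecting gives the defendant an expected 0.8 × 207.344 + 0.2 × 3 = 166.4752. The plaintiff offers 166.4752 and keeps 750 − 166.4752 = 583.5248.

166.48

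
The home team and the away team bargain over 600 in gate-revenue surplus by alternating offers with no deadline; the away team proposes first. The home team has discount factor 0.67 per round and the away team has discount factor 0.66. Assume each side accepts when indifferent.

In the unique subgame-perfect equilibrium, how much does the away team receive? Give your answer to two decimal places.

When the away team proposes, the home team accepts any offer worth at least 0.67 times what the home team would get by proposing next round; and vice versa.
This gives x = 600 − 0.67y and y = 600 − 0.66x, where x and y are each side's share when it proposes.
Hence (1 − 0.67·0.66)x = 600(1 − 0.67), i.e. 0.5578·x = 198.
x ≈ 354.9659; the home team's share is 600 − x ≈ 245.0341.

354.97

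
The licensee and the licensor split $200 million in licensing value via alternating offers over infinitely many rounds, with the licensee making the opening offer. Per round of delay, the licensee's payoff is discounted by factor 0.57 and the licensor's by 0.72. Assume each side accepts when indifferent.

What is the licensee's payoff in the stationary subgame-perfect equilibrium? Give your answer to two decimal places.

Let x be the licensee's share when the licensee proposes and y be the licensor's share when the licensor proposes.
The licensor accepts iff offered ≥ 0.72·y, so x = 200 − 0.72y. Symmetrically y = 200 − 0.57x.
Substituting: x = 200 − 0.72(200 − 0.57x), giving x(1 − 0.57·0.72) = 200(1 − 0.72).
So x = 200 × 0.28 / 0.5896 ≈ 94.9796, and the licensor receives 200 − x ≈ 105.0204.

94.98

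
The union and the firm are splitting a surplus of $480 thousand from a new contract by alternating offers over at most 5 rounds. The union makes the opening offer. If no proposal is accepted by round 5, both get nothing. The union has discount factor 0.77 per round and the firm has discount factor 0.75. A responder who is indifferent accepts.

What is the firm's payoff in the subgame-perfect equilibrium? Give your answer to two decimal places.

By backward induction:
Round 5 (the union proposes): rejection yields 0 for the firm; the union offers 0 and keeps 480.
Round 4 (the firm proposes): the union can get 480 next round, worth 0.77 × 480 = 369.6 now. The firm offers 369.6 and keeps 480 − 369.6 = 110.4.
Round 3 (the union proposes): the firm can get 110.4 next round, worth 0.75 × 110.4 = 82.8 now. The union offers 82.8 and keeps 480 − 82.8 = 397.2.
Round 2 (the firm proposes): the union can get 397.2 next round, worth 0.77 × 397.2 = 305.844 now, so the firm offers 305.844, keeping 174.156.
Round 1 (the union proposes): the firm can get 174.156 next round, worth 0.75 × 174.156 = 130.617 now. The union offers 130.617 and keeps 480 − 130.617 = 349.383.

130.62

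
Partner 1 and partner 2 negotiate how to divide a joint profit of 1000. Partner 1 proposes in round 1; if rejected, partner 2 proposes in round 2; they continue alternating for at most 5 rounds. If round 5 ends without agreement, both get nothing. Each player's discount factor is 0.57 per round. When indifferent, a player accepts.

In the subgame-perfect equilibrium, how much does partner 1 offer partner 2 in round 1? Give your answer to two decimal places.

324.73

Round 5 (partner 1 proposes): rejection yields 0 for partner 2; partner 1 offers 0 and keeps 1000.
Round 4 (partner 2 proposes): partner 1 can get 1000 next round, worth 0.57 × 1000 = 570 now; partner 2 offers that and keeps 430.
Round 3 (partner 1 proposes): partner 2 can get 430 next round, worth 0.57 × 430 = 245.1 now. Partner 1 offers 245.1 and keeps 1000 − 245.1 = 754.9.
Round 2 (partner 2 proposes): partner 1 can get 754.9 next round, worth 0.57 × 754.9 = 430.293 now; partner 2 offers that and keeps 569.707.
Round 1 (partner 1 proposes): partner 2 can get 569.707 next round, worth 0.57 × 569.707 = 324.73299 now. Partner 1 offers 324.73299 and keeps 1000 − 324.73299 = 675.26701.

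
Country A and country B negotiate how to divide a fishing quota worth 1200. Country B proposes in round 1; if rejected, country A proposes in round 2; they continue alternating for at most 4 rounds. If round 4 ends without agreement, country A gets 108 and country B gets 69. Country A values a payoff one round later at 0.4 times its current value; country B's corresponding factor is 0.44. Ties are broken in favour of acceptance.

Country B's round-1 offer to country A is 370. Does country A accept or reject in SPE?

Round 4 (country A proposes): country B gets 69 if talks fail, so country A offers 69 and keeps 1131.
Round 3 (country B proposes): country A can get 1131 next round, worth 0.4 × 1131 = 452.4 now, so country B offers 452.4, keeping 747.6.
Round 2 (country A proposes): country B can get 747.6 next round, worth 0.44 × 747.6 = 328.944 now. Country A offers 328.944 and keeps 1200 − 328.944 = 871.056.
So by rejecting in round 1, country A gets 871.056 next round, worth 0.4 × 871.056 = 348.4224 now.
Offer 370 ≥ 348.4224, so country A accepts.

Accept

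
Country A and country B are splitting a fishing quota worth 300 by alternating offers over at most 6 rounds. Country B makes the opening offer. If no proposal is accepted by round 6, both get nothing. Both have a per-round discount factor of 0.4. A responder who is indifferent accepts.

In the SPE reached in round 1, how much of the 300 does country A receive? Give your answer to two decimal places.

86.59

Round 6 (country A proposes): country B will accept anything ≥ 0, so country A offers 0 and keeps 300.
Round 5 (country B proposes): country A can get 300 next round, worth 0.4 × 300 = 120 now. Country B offers 120 and keeps 300 − 120 = 180.
Round 4 (country A proposes): country B can get 180 next round, worth 0.4 × 180 = 72 now; country A offers that and keeps 228.
Round 3 (country B proposes): country A can get 228 next round, worth 0.4 × 228 = 91.2 now; country B offers that and keeps 208.8.
Round 2 (country A proposes): country B can get 208.8 next round, worth 0.4 × 208.8 = 83.52 now, so country A offers 83.52, keeping 216.48.
Round 1 (country B proposes): country A can get 216.48 next round, worth 0.4 × 216.48 = 86.592 now; country B offers that and keeps 213.408.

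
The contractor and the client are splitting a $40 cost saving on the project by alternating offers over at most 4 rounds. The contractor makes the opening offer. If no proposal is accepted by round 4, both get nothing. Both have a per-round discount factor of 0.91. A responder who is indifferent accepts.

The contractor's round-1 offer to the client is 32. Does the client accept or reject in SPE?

Reject

Round 4 (the client proposes): the contractor will accept anything ≥ 0, so the client offers 0 and keeps 40.
Round 3 (the contractor proposes): the client can get 40 next round, worth 0.91 × 40 = 36.4 now, so the contractor offers 36.4, keeping 3.6.
Round 2 (the client proposes): the contractor can get 3.6 next round, worth 0.91 × 3.6 = 3.276 now. The client offers 3.276 and keeps 40 − 3.276 = 36.724.
So by rejecting in round 1, the client gets 36.724 next round, worth 0.91 × 36.724 = 33.41884 now.
Offer 32 < 33.41884, so the client rejects.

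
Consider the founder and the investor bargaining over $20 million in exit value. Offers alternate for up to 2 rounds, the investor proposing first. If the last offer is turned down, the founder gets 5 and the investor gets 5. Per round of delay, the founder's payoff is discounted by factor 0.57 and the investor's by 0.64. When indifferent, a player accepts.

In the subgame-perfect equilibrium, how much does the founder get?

Round 2 (the founder proposes): the investor gets 5 if talks fail, so the founder offers 5 and keeps 15.
Round 1 (the investor proposes): the founder can get 15 next round, worth 0.57 × 15 = 8.55 now. The investor offers 8.55 and keeps 20 − 8.55 = 11.45.

8.55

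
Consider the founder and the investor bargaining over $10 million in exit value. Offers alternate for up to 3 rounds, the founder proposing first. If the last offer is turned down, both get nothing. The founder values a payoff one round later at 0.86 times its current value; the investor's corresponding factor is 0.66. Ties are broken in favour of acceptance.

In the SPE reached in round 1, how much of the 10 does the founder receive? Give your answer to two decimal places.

9.08

Round 3 (the founder proposes): the investor will accept anything ≥ 0, so the founder offers 0 and keeps 10.
Round 2 (the investor proposes): the founder can get 10 next round, worth 0.86 × 10 = 8.6 now; the investor offers that and keeps 1.4.
Round 1 (the founder proposes): the investor can get 1.4 next round, worth 0.66 × 1.4 = 0.924 now. The founder offers 0.924 and keeps 10 − 0.924 = 9.076.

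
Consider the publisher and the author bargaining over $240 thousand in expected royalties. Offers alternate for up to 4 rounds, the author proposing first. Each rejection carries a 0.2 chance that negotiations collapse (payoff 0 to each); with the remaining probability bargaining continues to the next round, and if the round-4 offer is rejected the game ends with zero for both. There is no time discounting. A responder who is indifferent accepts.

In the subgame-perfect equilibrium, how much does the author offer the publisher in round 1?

Round 4 (the publisher proposes): rejection yields 0 for the author; the publisher offers 0 and keeps 240.
Round 3 (the author proposes): rejecting gives the publisher an expected 0.8 × 240 = 192, so the author offers 192, keeping 48.
Round 2 (the publisher proposes): rejecting gives the author an expected 0.8 × 48 = 38.4. The publisher offers 38.4 and keeps 240 − 38.4 = 201.6.
Round 1 (the author proposes): rejecting gives the publisher an expected 0.8 × 201.6 = 161.28, so the author offers 161.28, keeping 78.72.

161.28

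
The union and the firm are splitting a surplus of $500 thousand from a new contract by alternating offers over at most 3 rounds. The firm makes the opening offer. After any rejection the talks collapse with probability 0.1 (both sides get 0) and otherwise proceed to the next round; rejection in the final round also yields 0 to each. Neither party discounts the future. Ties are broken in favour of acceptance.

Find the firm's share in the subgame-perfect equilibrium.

By backward induction:
Round 3 (the firm proposes): the union will accept anything ≥ 0, so the firm offers 0 and keeps 500.
Round 2 (the union proposes): rejecting gives the firm an expected 0.9 × 500 = 450; the union offers that and keeps 50.
Round 1 (the firm proposes): rejecting gives the union an expected 0.9 × 50 = 45, so the firm offers 45, keeping 455.

455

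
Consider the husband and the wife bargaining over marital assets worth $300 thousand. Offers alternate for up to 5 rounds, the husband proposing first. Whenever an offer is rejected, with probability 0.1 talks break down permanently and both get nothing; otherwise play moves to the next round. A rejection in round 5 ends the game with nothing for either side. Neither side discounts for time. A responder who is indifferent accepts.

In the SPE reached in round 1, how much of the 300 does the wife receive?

48.87

By backward induction:
Round 5 (the husband proposes): rejection yields 0 for the wife; the husband offers 0 and keeps 300.
Round 4 (the wife proposes): rejecting gives the husband an expected 0.9 × 300 = 270. The wife offers 270 and keeps 300 − 270 = 30.
Round 3 (the husband proposes): rejecting gives the wife an expected 0.9 × 30 = 27; the husband offers that and keeps 273.
Round 2 (the wife proposes): rejecting gives the husband an expected 0.9 × 273 = 245.7. The wife offers 245.7 and keeps 300 − 245.7 = 54.3.
Round 1 (the husband proposes): rejecting gives the wife an expected 0.9 × 54.3 = 48.87, so the husband offers 48.87, keeping 251.13.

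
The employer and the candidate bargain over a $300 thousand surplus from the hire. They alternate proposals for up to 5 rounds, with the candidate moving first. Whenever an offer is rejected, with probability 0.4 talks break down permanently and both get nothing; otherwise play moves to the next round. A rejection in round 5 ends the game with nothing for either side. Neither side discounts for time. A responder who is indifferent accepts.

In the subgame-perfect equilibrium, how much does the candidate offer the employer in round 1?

By backward induction:
Round 5 (the candidate proposes): the employer will accept anything ≥ 0, so the candidate offers 0 and keeps 300.
Round 4 (the employer proposes): rejecting gives the candidate an expected 0.6 × 300 = 180, so the employer offers 180, keeping 120.
Round 3 (the candidate proposes): rejecting gives the employer an expected 0.6 × 120 = 72, so the candidate offers 72, keeping 228.
Round 2 (the employer proposes): rejecting gives the candidate an expected 0.6 × 228 = 136.8, so the employer offers 136.8, keeping 163.2.
Round 1 (the candidate proposes): rejecting gives the employer an expected 0.6 × 163.2 = 97.92. The candidate offers 97.92 and keeps 300 − 97.92 = 202.08.

97.92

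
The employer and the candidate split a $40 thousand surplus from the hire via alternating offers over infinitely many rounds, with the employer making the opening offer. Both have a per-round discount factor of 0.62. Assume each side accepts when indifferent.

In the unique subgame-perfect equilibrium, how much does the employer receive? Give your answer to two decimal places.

24.69

Let x be the employer's share when the employer proposes and y be the candidate's share when the candidate proposes.
The candidate accepts iff offered ≥ 0.62·y, so x = 40 − 0.62y. Symmetrically y = 40 − 0.62x.
Substituting: x = 40 − 0.62(40 − 0.62x), giving x(1 − 0.62·0.62) = 40(1 − 0.62).
So x = 40 × 0.38 / 0.6156 ≈ 24.6914, and the candidate receives 40 − x ≈ 15.3086.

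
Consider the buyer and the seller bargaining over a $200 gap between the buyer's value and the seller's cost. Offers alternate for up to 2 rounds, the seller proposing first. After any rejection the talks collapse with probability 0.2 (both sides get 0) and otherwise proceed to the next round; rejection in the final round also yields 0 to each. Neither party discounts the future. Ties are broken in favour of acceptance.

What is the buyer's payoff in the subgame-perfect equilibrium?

160

Round 2 (the buyer proposes): rejection yields 0 for the seller; the buyer offers 0 and keeps 200.
Round 1 (the seller proposes): rejecting gives the buyer an expected 0.8 × 200 = 160; the seller offers that and keeps 40.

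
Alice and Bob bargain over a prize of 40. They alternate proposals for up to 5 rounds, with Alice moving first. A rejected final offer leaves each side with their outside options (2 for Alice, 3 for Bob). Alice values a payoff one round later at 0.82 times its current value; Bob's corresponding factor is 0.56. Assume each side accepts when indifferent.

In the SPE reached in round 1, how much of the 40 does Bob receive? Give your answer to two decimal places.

6.52

Round 5 (Alice proposes): Bob gets 3 if talks fail, so Alice offers 3 and keeps 37.
Round 4 (Bob proposes): Alice can get 37 next round, worth 0.82 × 37 = 30.34 now. Bob offers 30.34 and keeps 40 − 30.34 = 9.66.
Round 3 (Alice proposes): Bob can get 9.66 next round, worth 0.56 × 9.66 = 5.4096 now; Alice offers that and keeps 34.5904.
Round 2 (Bob proposes): Alice can get 34.5904 next round, worth 0.82 × 34.5904 = 28.364128 now. Bob offers 28.364128 and keeps 40 − 28.364128 = 11.635872.
Round 1 (Alice proposes): Bob can get 11.635872 next round, worth 0.56 × 11.635872 = 6.51608832 now. Alice offers 6.51608832 and keeps 40 − 6.51608832 = 33.48391168.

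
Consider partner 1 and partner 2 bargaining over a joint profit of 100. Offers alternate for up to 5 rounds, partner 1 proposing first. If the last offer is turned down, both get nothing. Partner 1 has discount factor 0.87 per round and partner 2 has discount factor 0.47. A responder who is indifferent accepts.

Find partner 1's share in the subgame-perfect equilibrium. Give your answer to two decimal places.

91.39

Round 5 (partner 1 proposes): rejection yields 0 for partner 2; partner 1 offers 0 and keeps 100.
Round 4 (partner 2 proposes): partner 1 can get 100 next round, worth 0.87 × 100 = 87 now; partner 2 offers that and keeps 13.
Round 3 (partner 1 proposes): partner 2 can get 13 next round, worth 0.47 × 13 = 6.11 now. Partner 1 offers 6.11 and keeps 100 − 6.11 = 93.89.
Round 2 (partner 2 proposes): partner 1 can get 93.89 next round, worth 0.87 × 93.89 = 81.6843 now; partner 2 offers that and keeps 18.3157.
Round 1 (partner 1 proposes): partner 2 can get 18.3157 next round, worth 0.47 × 18.3157 = 8.608379 now. Partner 1 offers 8.608379 and keeps 100 − 8.608379 = 91.391621.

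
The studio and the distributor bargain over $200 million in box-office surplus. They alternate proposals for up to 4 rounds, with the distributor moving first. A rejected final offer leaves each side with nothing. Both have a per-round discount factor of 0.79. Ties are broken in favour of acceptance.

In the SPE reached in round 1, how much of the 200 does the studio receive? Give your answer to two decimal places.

131.79

Round 4 (the studio proposes): the distributor will accept anything ≥ 0, so the studio offers 0 and keeps 200.
Round 3 (the distributor proposes): the studio can get 200 next round, worth 0.79 × 200 = 158 now, so the distributor offers 158, keeping 42.
Round 2 (the studio proposes): the distributor can get 42 next round, worth 0.79 × 42 = 33.18 now, so the studio offers 33.18, keeping 166.82.
Round 1 (the distributor proposes): the studio can get 166.82 next round, worth 0.79 × 166.82 = 131.7878 now, so the distributor offers 131.7878, keeping 68.2122.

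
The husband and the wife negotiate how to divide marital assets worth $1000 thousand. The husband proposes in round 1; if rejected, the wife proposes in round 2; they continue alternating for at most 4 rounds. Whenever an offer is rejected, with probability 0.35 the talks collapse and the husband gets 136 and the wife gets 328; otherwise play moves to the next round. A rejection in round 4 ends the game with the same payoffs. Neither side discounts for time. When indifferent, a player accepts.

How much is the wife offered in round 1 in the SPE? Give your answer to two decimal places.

By backward induction:
Round 4 (the wife proposes): the husband gets 136 if talks fail, so the wife offers 136 and keeps 864.
Round 3 (the husband proposes): rejecting gives the wife an expected 0.65 × 864 + 0.35 × 328 = 676.4. The husband offers 676.4 and keeps 1000 − 676.4 = 323.6.
Round 2 (the wife proposes): rejecting gives the husband an expected 0.65 × 323.6 + 0.35 × 136 = 257.94; the wife offers that and keeps 742.06.
Round 1 (the husband proposes): rejecting gives the wife an expected 0.65 × 742.06 + 0.35 × 328 = 597.139; the husband offers that and keeps 402.861.

597.14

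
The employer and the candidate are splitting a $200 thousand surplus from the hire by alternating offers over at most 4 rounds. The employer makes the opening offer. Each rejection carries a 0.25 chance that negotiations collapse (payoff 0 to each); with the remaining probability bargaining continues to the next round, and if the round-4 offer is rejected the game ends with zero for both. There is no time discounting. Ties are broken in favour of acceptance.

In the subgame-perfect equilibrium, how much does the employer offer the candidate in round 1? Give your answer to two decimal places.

121.88

Round 4 (the candidate proposes): the employer will accept anything ≥ 0, so the candidate offers 0 and keeps 200.
Round 3 (the employer proposes): rejecting gives the candidate an expected 0.75 × 200 = 150. The employer offers 150 and keeps 200 − 150 = 50.
Round 2 (the candidate proposes): rejecting gives the employer an expected 0.75 × 50 = 37.5. The candidate offers 37.5 and keeps 200 − 37.5 = 162.5.
Round 1 (the employer proposes): rejecting gives the candidate an expected 0.75 × 162.5 = 121.875, so the employer offers 121.875, keeping 78.125.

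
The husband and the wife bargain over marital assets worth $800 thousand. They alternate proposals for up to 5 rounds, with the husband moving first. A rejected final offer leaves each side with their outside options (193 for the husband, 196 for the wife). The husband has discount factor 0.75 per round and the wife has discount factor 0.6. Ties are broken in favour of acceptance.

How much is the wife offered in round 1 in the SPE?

Work backward from the last round.
Round 5 (the husband proposes): the wife gets 196 if talks fail, so the husband offers 196 and keeps 604.
Round 4 (the wife proposes): the husband can get 604 next round, worth 0.75 × 604 = 453 now, so the wife offers 453, keeping 347.
Round 3 (the husband proposes): the wife can get 347 next round, worth 0.6 × 347 = 208.2 now. The husband offers 208.2 and keeps 800 − 208.2 = 591.8.
Round 2 (the wife proposes): the husband can get 591.8 next round, worth 0.75 × 591.8 = 443.85 now; the wife offers that and keeps 356.15.
Round 1 (the husband proposes): the wife can get 356.15 next round, worth 0.6 × 356.15 = 213.69 now; the husband offers that and keeps 586.31.

213.69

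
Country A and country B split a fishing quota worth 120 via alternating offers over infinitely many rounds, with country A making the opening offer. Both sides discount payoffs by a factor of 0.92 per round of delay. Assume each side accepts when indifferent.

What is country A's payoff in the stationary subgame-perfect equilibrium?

62.5

When country A proposes, country B accepts any offer worth at least 0.92 times what country B would get by proposing next round; and vice versa.
This gives x = 120 − 0.92y and y = 120 − 0.92x, where x and y are each side's share when it proposes.
Hence (1 − 0.92·0.92)x = 120(1 − 0.92), i.e. 0.1536·x = 9.6.
x = 62.5; country B's share is 120 − x = 57.5.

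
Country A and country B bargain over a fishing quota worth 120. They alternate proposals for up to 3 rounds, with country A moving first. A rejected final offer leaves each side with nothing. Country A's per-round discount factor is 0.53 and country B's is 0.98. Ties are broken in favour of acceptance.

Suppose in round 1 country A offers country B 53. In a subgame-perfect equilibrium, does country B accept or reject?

Reject

Round 3 (country A proposes): rejection yields 0 for country B; country A offers 0 and keeps 120.
Round 2 (country B proposes): country A can get 120 next round, worth 0.53 × 120 = 63.6 now; country B offers that and keeps 56.4.
So by rejecting in round 1, country B gets 56.4 next round, worth 0.98 × 56.4 = 55.272 now.
Offer 53 < 55.272, so country B rejects.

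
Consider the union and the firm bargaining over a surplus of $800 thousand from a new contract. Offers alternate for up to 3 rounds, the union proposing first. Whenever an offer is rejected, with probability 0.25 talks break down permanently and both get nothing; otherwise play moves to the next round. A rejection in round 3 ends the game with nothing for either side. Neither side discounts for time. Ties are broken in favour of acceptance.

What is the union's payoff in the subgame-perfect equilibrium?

By backward induction:
Round 3 (the union proposes): rejection yields 0 for the firm; the union offers 0 and keeps 800.
Round 2 (the firm proposes): rejecting gives the union an expected 0.75 × 800 = 600; the firm offers that and keeps 200.
Round 1 (the union proposes): rejecting gives the firm an expected 0.75 × 200 = 150. The union offers 150 and keeps 800 − 150 = 650.

650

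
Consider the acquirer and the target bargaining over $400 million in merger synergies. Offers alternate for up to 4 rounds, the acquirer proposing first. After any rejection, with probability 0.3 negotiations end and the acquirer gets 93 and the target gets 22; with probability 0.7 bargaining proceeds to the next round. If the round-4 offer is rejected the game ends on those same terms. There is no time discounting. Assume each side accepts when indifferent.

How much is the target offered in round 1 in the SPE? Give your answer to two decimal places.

179.61

Round 4 (the target proposes): the acquirer gets 93 if talks fail, so the target offers 93 and keeps 307.
Round 3 (the acquirer proposes): rejecting gives the target an expected 0.7 × 307 + 0.3 × 22 = 221.5. The acquirer offers 221.5 and keeps 400 − 221.5 = 178.5.
Round 2 (the target proposes): rejecting gives the acquirer an expected 0.7 × 178.5 + 0.3 × 93 = 152.85; the target offers that and keeps 247.15.
Round 1 (the acquirer proposes): rejecting gives the target an expected 0.7 × 247.15 + 0.3 × 22 = 179.605. The acquirer offers 179.605 and keeps 400 − 179.605 = 220.395.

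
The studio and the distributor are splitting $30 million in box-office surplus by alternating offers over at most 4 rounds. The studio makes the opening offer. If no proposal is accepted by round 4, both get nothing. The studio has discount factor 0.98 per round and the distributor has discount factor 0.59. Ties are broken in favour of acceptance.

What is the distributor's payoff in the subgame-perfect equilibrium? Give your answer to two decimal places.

10.59

Round 4 (the distributor proposes): rejection yields 0 for the studio; the distributor offers 0 and keeps 30.
Round 3 (the studio proposes): the distributor can get 30 next round, worth 0.59 × 30 = 17.7 now, so the studio offers 17.7, keeping 12.3.
Round 2 (the distributor proposes): the studio can get 12.3 next round, worth 0.98 × 12.3 = 12.054 now; the distributor offers that and keeps 17.946.
Round 1 (the studio proposes): the distributor can get 17.946 next round, worth 0.59 × 17.946 = 10.58814 now, so the studio offers 10.58814, keeping 19.41186.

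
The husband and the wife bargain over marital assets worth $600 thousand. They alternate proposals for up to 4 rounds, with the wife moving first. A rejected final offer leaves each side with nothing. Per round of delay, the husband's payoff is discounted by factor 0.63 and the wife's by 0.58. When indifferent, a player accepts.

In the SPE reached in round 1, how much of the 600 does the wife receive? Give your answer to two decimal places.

303.12

Round 4 (the husband proposes): rejection yields 0 for the wife; the husband offers 0 and keeps 600.
Round 3 (the wife proposes): the husband can get 600 next round, worth 0.63 × 600 = 378 now, so the wife offers 378, keeping 222.
Round 2 (the husband proposes): the wife can get 222 next round, worth 0.58 × 222 = 128.76 now. The husband offers 128.76 and keeps 600 − 128.76 = 471.24.
Round 1 (the wife proposes): the husband can get 471.24 next round, worth 0.63 × 471.24 = 296.8812 now; the wife offers that and keeps 303.1188.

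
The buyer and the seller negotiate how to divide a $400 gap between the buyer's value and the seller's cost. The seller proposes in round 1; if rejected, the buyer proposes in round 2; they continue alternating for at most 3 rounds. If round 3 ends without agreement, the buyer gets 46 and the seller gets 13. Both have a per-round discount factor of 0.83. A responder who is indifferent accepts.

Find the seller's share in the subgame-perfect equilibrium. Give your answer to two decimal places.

Solve by backward induction from round 3.
Round 3 (the seller proposes): the buyer gets 46 if talks fail, so the seller offers 46 and keeps 354.
Round 2 (the buyer proposes): the seller can get 354 next round, worth 0.83 × 354 = 293.82 now. The buyer offers 293.82 and keeps 400 − 293.82 = 106.18.
Round 1 (the seller proposes): the buyer can get 106.18 next round, worth 0.83 × 106.18 = 88.1294 now; the seller offers that and keeps 311.8706.

311.87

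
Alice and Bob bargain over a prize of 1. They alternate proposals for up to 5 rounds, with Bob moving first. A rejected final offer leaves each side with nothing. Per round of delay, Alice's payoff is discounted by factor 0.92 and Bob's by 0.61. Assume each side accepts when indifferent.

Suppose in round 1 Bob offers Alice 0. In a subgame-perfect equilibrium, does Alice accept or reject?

Work out Alice's continuation value if the offer is rejected.
Round 5 (Bob proposes): Alice will accept anything ≥ 0, so Bob offers 0 and keeps 1.
Round 4 (Alice proposes): Bob can get 1 next round, worth 0.61 × 1 = 0.61 now, so Alice offers 0.61, keeping 0.39.
Round 3 (Bob proposes): Alice can get 0.39 next round, worth 0.92 × 0.39 = 0.3588 now; Bob offers that and keeps 0.6412.
Round 2 (Alice proposes): Bob can get 0.6412 next round, worth 0.61 × 0.6412 = 0.391132 now, so Alice offers 0.391132, keeping 0.608868.
So by rejecting in round 1, Alice gets 0.608868 next round, worth 0.92 × 0.608868 = 0.56015856 now.
Offer 0 < 0.56015856, so Alice rejects.

Reject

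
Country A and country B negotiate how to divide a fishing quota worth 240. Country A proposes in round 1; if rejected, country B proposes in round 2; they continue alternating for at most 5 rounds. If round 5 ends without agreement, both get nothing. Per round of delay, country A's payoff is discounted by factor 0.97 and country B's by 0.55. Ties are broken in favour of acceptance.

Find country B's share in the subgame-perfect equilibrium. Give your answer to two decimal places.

6.07

Round 5 (country A proposes): rejection yields 0 for country B; country A offers 0 and keeps 240.
Round 4 (country B proposes): country A can get 240 next round, worth 0.97 × 240 = 232.8 now. Country B offers 232.8 and keeps 240 − 232.8 = 7.2.
Round 3 (country A proposes): country B can get 7.2 next round, worth 0.55 × 7.2 = 3.96 now. Country A offers 3.96 and keeps 240 − 3.96 = 236.04.
Round 2 (country B proposes): country A can get 236.04 next round, worth 0.97 × 236.04 = 228.9588 now; country B offers that and keeps 11.0412.
Round 1 (country A proposes): country B can get 11.0412 next round, worth 0.55 × 11.0412 = 6.07266 now. Country A offers 6.07266 and keeps 240 − 6.07266 = 233.92734.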